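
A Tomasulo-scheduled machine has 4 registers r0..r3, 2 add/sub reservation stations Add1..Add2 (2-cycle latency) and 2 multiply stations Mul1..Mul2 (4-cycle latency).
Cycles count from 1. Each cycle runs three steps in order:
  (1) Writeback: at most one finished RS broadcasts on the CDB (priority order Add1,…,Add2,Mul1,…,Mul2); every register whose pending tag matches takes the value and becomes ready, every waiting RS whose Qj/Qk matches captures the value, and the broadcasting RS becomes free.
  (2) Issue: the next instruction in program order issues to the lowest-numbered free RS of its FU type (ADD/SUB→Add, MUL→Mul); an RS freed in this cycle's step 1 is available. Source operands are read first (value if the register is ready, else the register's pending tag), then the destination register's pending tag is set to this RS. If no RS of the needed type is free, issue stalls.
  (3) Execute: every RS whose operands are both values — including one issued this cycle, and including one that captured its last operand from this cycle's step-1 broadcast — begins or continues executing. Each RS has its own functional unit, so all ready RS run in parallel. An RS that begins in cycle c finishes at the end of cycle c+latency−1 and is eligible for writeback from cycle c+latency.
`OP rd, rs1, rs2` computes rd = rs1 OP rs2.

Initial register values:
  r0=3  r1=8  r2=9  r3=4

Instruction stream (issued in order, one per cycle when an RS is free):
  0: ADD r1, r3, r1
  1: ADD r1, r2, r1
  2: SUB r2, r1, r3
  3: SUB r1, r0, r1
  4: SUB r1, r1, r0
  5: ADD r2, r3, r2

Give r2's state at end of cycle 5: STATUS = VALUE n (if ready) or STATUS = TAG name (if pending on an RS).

STATUS = TAG Add1

cycle 1: issue ADD r1<-Add1 // r0:3,r1:Add1,r2:9,r3:4
cycle 2: issue ADD r1<-Add2 // r0:3,r1:Add2,r2:9,r3:4
cycle 3: CDB Add1=12; issue SUB r2<-Add1 // r0:3,r1:Add2,r2:Add1,r3:4
cycle 4: stall // r0:3,r1:Add2,r2:Add1,r3:4
cycle 5: CDB Add2=21; issue SUB r1<-Add2 // r0:3,r1:Add2,r2:Add1,r3:4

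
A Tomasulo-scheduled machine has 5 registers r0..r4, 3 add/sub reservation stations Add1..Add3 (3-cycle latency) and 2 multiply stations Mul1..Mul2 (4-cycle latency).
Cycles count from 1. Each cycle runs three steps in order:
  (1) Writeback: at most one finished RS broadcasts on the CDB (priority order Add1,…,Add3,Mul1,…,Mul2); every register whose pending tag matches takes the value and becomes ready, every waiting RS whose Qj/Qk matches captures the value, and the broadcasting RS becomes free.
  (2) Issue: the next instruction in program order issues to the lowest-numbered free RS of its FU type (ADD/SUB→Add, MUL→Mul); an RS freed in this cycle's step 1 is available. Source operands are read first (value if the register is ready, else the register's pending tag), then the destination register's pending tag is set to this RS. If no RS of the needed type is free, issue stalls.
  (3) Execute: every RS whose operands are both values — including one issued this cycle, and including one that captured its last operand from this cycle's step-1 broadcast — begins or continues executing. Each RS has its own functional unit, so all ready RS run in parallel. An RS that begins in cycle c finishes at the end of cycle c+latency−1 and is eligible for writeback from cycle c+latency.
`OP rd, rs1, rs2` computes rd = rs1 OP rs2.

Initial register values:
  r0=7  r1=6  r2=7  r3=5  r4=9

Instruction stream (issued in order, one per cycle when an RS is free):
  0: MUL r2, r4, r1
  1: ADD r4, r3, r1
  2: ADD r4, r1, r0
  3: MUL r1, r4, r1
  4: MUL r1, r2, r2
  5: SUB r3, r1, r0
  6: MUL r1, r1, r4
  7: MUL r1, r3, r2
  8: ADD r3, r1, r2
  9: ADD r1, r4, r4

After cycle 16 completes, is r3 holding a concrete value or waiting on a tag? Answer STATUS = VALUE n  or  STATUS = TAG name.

c1: issue MUL r2<-Mul1 | r0:7,r1:6,r2:Mul1,r3:5,r4:9
c2: issue ADD r4<-Add1 | r0:7,r1:6,r2:Mul1,r3:5,r4:Add1
c3: issue ADD r4<-Add2 | r0:7,r1:6,r2:Mul1,r3:5,r4:Add2
c4: issue MUL r1<-Mul2 | r0:7,r1:Mul2,r2:Mul1,r3:5,r4:Add2
c5: CDB Add1=11; stall | r0:7,r1:Mul2,r2:Mul1,r3:5,r4:Add2
c6: CDB Add2=13; stall | r0:7,r1:Mul2,r2:Mul1,r3:5,r4:13
c7: CDB Mul1=54; issue MUL r1<-Mul1 | r0:7,r1:Mul1,r2:54,r3:5,r4:13
c8: issue SUB r3<-Add1 | r0:7,r1:Mul1,r2:54,r3:Add1,r4:13
c9: stall | r0:7,r1:Mul1,r2:54,r3:Add1,r4:13
c10: CDB Mul2=78; issue MUL r1<-Mul2 | r0:7,r1:Mul2,r2:54,r3:Add1,r4:13
c11: CDB Mul1=2916; issue MUL r1<-Mul1 | r0:7,r1:Mul1,r2:54,r3:Add1,r4:13
c12: issue ADD r3<-Add2 | r0:7,r1:Mul1,r2:54,r3:Add2,r4:13
c13: issue ADD r1<-Add3 | r0:7,r1:Add3,r2:54,r3:Add2,r4:13
c14: CDB Add1=2909 | r0:7,r1:Add3,r2:54,r3:Add2,r4:13
c15: CDB Mul2=37908 | r0:7,r1:Add3,r2:54,r3:Add2,r4:13
c16: CDB Add3=26 | r0:7,r1:26,r2:54,r3:Add2,r4:13

STATUS = TAG Add2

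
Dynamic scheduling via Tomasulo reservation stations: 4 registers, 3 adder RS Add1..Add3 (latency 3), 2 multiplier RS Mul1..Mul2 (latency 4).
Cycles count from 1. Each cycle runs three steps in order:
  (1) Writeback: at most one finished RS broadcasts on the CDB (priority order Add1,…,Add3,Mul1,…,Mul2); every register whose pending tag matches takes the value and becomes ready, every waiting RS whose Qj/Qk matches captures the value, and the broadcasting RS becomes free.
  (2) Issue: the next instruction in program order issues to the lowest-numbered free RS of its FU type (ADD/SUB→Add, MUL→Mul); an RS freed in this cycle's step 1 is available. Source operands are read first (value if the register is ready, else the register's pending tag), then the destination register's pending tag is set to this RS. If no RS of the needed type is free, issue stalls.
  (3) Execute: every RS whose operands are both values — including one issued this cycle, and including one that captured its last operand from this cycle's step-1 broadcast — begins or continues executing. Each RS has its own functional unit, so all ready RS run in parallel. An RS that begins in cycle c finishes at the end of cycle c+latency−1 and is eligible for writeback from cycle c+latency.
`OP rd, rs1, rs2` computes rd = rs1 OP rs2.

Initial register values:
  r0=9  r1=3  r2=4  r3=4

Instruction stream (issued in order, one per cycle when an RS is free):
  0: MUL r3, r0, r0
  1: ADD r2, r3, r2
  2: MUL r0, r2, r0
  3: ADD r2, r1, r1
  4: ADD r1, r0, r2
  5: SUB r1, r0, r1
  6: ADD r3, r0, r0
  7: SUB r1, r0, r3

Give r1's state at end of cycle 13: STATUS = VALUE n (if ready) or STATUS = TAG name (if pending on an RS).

  c1: issue MUL r3<-Mul1  regs: r0:9,r1:3,r2:4,r3:Mul1
  c2: issue ADD r2<-Add1  regs: r0:9,r1:3,r2:Add1,r3:Mul1
  c3: issue MUL r0<-Mul2  regs: r0:Mul2,r1:3,r2:Add1,r3:Mul1
  c4: issue ADD r2<-Add2  regs: r0:Mul2,r1:3,r2:Add2,r3:Mul1
  c5: CDB Mul1=81; issue ADD r1<-Add3  regs: r0:Mul2,r1:Add3,r2:Add2,r3:81
  c6: stall  regs: r0:Mul2,r1:Add3,r2:Add2,r3:81
  c7: CDB Add2=6; issue SUB r1<-Add2  regs: r0:Mul2,r1:Add2,r2:6,r3:81
  c8: CDB Add1=85; issue ADD r3<-Add1  regs: r0:Mul2,r1:Add2,r2:6,r3:Add1
  c9: stall  regs: r0:Mul2,r1:Add2,r2:6,r3:Add1
  c10: stall  regs: r0:Mul2,r1:Add2,r2:6,r3:Add1
  c11: stall  regs: r0:Mul2,r1:Add2,r2:6,r3:Add1
  c12: CDB Mul2=765; stall  regs: r0:765,r1:Add2,r2:6,r3:Add1
  c13: stall  regs: r0:765,r1:Add2,r2:6,r3:Add1

STATUS = TAG Add2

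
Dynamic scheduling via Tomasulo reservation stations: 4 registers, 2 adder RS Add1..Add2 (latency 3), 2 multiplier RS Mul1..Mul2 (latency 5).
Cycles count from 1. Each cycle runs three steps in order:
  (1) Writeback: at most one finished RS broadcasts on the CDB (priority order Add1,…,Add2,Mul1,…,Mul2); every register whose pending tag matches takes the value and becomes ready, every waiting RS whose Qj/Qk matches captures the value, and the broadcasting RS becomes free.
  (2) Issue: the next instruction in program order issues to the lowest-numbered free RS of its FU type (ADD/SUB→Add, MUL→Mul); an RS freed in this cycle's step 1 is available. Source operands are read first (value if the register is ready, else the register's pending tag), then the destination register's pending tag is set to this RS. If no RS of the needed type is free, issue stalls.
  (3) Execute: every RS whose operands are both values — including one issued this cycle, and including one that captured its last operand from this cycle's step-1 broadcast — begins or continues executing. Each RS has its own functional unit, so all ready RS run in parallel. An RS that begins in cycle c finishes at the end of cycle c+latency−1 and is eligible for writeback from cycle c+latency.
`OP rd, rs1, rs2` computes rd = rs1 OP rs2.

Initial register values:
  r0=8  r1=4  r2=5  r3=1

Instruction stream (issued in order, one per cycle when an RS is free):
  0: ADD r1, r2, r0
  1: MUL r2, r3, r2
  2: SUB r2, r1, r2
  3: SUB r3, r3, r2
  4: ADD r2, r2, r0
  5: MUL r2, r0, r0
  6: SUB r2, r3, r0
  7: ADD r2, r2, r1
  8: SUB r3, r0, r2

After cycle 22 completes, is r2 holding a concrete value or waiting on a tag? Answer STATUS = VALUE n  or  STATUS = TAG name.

c1: issue ADD r1<-Add1 | r0:8,r1:Add1,r2:5,r3:1
c2: issue MUL r2<-Mul1 | r0:8,r1:Add1,r2:Mul1,r3:1
c3: issue SUB r2<-Add2 | r0:8,r1:Add1,r2:Add2,r3:1
c4: CDB Add1=13; issue SUB r3<-Add1 | r0:8,r1:13,r2:Add2,r3:Add1
c5: stall | r0:8,r1:13,r2:Add2,r3:Add1
c6: stall | r0:8,r1:13,r2:Add2,r3:Add1
c7: CDB Mul1=5; stall | r0:8,r1:13,r2:Add2,r3:Add1
c8: stall | r0:8,r1:13,r2:Add2,r3:Add1
c9: stall | r0:8,r1:13,r2:Add2,r3:Add1
c10: CDB Add2=8; issue ADD r2<-Add2 | r0:8,r1:13,r2:Add2,r3:Add1
c11: issue MUL r2<-Mul1 | r0:8,r1:13,r2:Mul1,r3:Add1
c12: stall | r0:8,r1:13,r2:Mul1,r3:Add1
c13: CDB Add1=-7; issue SUB r2<-Add1 | r0:8,r1:13,r2:Add1,r3:-7
c14: CDB Add2=16; issue ADD r2<-Add2 | r0:8,r1:13,r2:Add2,r3:-7
c15: stall | r0:8,r1:13,r2:Add2,r3:-7
c16: CDB Add1=-15; issue SUB r3<-Add1 | r0:8,r1:13,r2:Add2,r3:Add1
c17: CDB Mul1=64 | r0:8,r1:13,r2:Add2,r3:Add1
c18: - | r0:8,r1:13,r2:Add2,r3:Add1
c19: CDB Add2=-2 | r0:8,r1:13,r2:-2,r3:Add1
c20: - | r0:8,r1:13,r2:-2,r3:Add1
c21: - | r0:8,r1:13,r2:-2,r3:Add1
c22: CDB Add1=10 | r0:8,r1:13,r2:-2,r3:10

STATUS = VALUE -2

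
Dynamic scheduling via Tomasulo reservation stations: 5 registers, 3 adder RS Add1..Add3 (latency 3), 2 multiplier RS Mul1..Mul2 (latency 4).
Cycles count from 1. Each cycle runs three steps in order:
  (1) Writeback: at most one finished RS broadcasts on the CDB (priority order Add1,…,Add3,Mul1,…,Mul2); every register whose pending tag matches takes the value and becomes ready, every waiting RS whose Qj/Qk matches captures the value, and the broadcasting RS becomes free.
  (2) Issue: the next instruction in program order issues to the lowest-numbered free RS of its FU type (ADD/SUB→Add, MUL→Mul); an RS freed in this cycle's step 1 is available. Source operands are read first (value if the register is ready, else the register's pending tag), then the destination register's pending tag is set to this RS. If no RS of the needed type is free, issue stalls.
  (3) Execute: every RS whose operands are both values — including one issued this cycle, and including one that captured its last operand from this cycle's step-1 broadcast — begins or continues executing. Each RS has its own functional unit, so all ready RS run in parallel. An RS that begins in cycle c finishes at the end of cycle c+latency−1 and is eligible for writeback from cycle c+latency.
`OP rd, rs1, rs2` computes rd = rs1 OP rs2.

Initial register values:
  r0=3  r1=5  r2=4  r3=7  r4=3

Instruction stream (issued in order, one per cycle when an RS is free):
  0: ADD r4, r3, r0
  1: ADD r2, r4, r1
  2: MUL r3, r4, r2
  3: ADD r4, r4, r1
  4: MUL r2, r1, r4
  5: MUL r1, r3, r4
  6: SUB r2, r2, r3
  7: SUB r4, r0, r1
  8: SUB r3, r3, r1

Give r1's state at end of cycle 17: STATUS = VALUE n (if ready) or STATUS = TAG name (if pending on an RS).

  c1: issue ADD r4<-Add1  regs: r0:3,r1:5,r2:4,r3:7,r4:Add1
  c2: issue ADD r2<-Add2  regs: r0:3,r1:5,r2:Add2,r3:7,r4:Add1
  c3: issue MUL r3<-Mul1  regs: r0:3,r1:5,r2:Add2,r3:Mul1,r4:Add1
  c4: CDB Add1=10; issue ADD r4<-Add1  regs: r0:3,r1:5,r2:Add2,r3:Mul1,r4:Add1
  c5: issue MUL r2<-Mul2  regs: r0:3,r1:5,r2:Mul2,r3:Mul1,r4:Add1
  c6: stall  regs: r0:3,r1:5,r2:Mul2,r3:Mul1,r4:Add1
  c7: CDB Add1=15; stall  regs: r0:3,r1:5,r2:Mul2,r3:Mul1,r4:15
  c8: CDB Add2=15; stall  regs: r0:3,r1:5,r2:Mul2,r3:Mul1,r4:15
  c9: stall  regs: r0:3,r1:5,r2:Mul2,r3:Mul1,r4:15
  c10: stall  regs: r0:3,r1:5,r2:Mul2,r3:Mul1,r4:15
  c11: CDB Mul2=75; issue MUL r1<-Mul2  regs: r0:3,r1:Mul2,r2:75,r3:Mul1,r4:15
  c12: CDB Mul1=150; issue SUB r2<-Add1  regs: r0:3,r1:Mul2,r2:Add1,r3:150,r4:15
  c13: issue SUB r4<-Add2  regs: r0:3,r1:Mul2,r2:Add1,r3:150,r4:Add2
  c14: issue SUB r3<-Add3  regs: r0:3,r1:Mul2,r2:Add1,r3:Add3,r4:Add2
  c15: CDB Add1=-75  regs: r0:3,r1:Mul2,r2:-75,r3:Add3,r4:Add2
  c16: CDB Mul2=2250  regs: r0:3,r1:2250,r2:-75,r3:Add3,r4:Add2
  c17: -  regs: r0:3,r1:2250,r2:-75,r3:Add3,r4:Add2

STATUS = VALUE 2250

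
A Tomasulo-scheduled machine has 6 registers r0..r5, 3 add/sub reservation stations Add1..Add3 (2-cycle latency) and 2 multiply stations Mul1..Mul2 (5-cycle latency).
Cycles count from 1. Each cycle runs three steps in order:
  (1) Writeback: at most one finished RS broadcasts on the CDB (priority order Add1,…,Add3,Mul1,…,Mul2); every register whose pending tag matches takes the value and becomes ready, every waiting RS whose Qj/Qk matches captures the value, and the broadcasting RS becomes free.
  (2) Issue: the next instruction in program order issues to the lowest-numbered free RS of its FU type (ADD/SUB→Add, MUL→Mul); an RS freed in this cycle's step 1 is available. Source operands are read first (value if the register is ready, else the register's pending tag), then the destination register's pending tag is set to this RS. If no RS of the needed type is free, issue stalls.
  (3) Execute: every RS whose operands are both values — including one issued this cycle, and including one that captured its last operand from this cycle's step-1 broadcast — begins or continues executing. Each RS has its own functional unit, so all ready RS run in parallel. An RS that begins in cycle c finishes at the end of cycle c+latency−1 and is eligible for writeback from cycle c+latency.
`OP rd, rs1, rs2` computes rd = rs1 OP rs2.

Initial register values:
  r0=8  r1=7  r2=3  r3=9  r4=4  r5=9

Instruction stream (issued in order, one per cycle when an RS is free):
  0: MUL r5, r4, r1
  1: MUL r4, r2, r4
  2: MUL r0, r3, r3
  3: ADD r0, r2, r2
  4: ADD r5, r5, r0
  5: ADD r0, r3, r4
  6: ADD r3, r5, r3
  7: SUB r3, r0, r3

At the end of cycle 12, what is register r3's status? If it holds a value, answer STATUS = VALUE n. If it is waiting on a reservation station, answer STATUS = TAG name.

cycle 1: issue MUL r5<-Mul1 // r0:8,r1:7,r2:3,r3:9,r4:4,r5:Mul1
cycle 2: issue MUL r4<-Mul2 // r0:8,r1:7,r2:3,r3:9,r4:Mul2,r5:Mul1
cycle 3: stall // r0:8,r1:7,r2:3,r3:9,r4:Mul2,r5:Mul1
cycle 4: stall // r0:8,r1:7,r2:3,r3:9,r4:Mul2,r5:Mul1
cycle 5: stall // r0:8,r1:7,r2:3,r3:9,r4:Mul2,r5:Mul1
cycle 6: CDB Mul1=28; issue MUL r0<-Mul1 // r0:Mul1,r1:7,r2:3,r3:9,r4:Mul2,r5:28
cycle 7: CDB Mul2=12; issue ADD r0<-Add1 // r0:Add1,r1:7,r2:3,r3:9,r4:12,r5:28
cycle 8: issue ADD r5<-Add2 // r0:Add1,r1:7,r2:3,r3:9,r4:12,r5:Add2
cycle 9: CDB Add1=6; issue ADD r0<-Add1 // r0:Add1,r1:7,r2:3,r3:9,r4:12,r5:Add2
cycle 10: issue ADD r3<-Add3 // r0:Add1,r1:7,r2:3,r3:Add3,r4:12,r5:Add2
cycle 11: CDB Add1=21; issue SUB r3<-Add1 // r0:21,r1:7,r2:3,r3:Add1,r4:12,r5:Add2
cycle 12: CDB Add2=34 // r0:21,r1:7,r2:3,r3:Add1,r4:12,r5:34

STATUS = TAG Add1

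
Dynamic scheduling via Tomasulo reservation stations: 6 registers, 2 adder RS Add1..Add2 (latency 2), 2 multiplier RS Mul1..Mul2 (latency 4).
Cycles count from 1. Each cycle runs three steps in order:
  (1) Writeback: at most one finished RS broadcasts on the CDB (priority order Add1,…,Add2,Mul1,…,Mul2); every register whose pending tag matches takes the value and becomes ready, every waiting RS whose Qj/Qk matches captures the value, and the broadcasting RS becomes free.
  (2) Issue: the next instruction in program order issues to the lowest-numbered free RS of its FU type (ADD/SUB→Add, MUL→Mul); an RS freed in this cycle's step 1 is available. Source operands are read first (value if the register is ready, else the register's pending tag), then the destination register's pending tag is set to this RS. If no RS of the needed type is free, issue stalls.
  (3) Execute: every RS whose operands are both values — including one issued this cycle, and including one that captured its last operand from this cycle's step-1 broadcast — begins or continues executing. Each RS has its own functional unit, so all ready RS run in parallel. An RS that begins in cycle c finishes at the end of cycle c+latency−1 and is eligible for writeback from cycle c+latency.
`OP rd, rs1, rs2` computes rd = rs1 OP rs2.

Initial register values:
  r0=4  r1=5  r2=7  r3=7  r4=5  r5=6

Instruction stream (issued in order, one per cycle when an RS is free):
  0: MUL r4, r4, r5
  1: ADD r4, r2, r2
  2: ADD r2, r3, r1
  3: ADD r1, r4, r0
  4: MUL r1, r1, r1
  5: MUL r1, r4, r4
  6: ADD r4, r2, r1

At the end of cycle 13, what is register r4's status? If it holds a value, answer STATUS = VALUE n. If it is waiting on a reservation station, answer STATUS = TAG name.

STATUS = VALUE 208

  c1: issue MUL r4<-Mul1  regs: r0:4,r1:5,r2:7,r3:7,r4:Mul1,r5:6
  c2: issue ADD r4<-Add1  regs: r0:4,r1:5,r2:7,r3:7,r4:Add1,r5:6
  c3: issue ADD r2<-Add2  regs: r0:4,r1:5,r2:Add2,r3:7,r4:Add1,r5:6
  c4: CDB Add1=14; issue ADD r1<-Add1  regs: r0:4,r1:Add1,r2:Add2,r3:7,r4:14,r5:6
  c5: CDB Add2=12; issue MUL r1<-Mul2  regs: r0:4,r1:Mul2,r2:12,r3:7,r4:14,r5:6
  c6: CDB Add1=18; stall  regs: r0:4,r1:Mul2,r2:12,r3:7,r4:14,r5:6
  c7: CDB Mul1=30; issue MUL r1<-Mul1  regs: r0:4,r1:Mul1,r2:12,r3:7,r4:14,r5:6
  c8: issue ADD r4<-Add1  regs: r0:4,r1:Mul1,r2:12,r3:7,r4:Add1,r5:6
  c9: -  regs: r0:4,r1:Mul1,r2:12,r3:7,r4:Add1,r5:6
  c10: CDB Mul2=324  regs: r0:4,r1:Mul1,r2:12,r3:7,r4:Add1,r5:6
  c11: CDB Mul1=196  regs: r0:4,r1:196,r2:12,r3:7,r4:Add1,r5:6
  c12: -  regs: r0:4,r1:196,r2:12,r3:7,r4:Add1,r5:6
  c13: CDB Add1=208  regs: r0:4,r1:196,r2:12,r3:7,r4:208,r5:6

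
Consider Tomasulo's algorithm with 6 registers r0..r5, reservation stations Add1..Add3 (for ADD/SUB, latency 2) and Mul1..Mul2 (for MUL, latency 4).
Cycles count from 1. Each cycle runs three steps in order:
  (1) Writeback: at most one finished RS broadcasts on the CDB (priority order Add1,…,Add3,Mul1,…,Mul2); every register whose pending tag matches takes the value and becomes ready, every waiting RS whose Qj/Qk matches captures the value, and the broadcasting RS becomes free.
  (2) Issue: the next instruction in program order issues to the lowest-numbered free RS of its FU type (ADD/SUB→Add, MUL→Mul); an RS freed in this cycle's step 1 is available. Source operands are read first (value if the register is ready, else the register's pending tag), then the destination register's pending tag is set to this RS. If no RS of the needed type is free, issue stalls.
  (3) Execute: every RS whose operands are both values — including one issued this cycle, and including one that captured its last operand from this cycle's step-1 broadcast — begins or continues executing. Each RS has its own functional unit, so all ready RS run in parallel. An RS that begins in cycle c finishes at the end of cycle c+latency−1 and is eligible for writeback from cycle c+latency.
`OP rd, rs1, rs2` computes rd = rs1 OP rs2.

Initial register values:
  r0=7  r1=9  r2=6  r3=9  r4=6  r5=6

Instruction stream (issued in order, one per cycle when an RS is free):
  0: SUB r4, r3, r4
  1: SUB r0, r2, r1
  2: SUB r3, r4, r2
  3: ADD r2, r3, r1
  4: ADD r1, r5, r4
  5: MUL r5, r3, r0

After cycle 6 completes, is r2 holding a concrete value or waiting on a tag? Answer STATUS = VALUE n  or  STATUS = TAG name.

  c1: issue SUB r4<-Add1  regs: r0:7,r1:9,r2:6,r3:9,r4:Add1,r5:6
  c2: issue SUB r0<-Add2  regs: r0:Add2,r1:9,r2:6,r3:9,r4:Add1,r5:6
  c3: CDB Add1=3; issue SUB r3<-Add1  regs: r0:Add2,r1:9,r2:6,r3:Add1,r4:3,r5:6
  c4: CDB Add2=-3; issue ADD r2<-Add2  regs: r0:-3,r1:9,r2:Add2,r3:Add1,r4:3,r5:6
  c5: CDB Add1=-3; issue ADD r1<-Add1  regs: r0:-3,r1:Add1,r2:Add2,r3:-3,r4:3,r5:6
  c6: issue MUL r5<-Mul1  regs: r0:-3,r1:Add1,r2:Add2,r3:-3,r4:3,r5:Mul1

STATUS = TAG Add2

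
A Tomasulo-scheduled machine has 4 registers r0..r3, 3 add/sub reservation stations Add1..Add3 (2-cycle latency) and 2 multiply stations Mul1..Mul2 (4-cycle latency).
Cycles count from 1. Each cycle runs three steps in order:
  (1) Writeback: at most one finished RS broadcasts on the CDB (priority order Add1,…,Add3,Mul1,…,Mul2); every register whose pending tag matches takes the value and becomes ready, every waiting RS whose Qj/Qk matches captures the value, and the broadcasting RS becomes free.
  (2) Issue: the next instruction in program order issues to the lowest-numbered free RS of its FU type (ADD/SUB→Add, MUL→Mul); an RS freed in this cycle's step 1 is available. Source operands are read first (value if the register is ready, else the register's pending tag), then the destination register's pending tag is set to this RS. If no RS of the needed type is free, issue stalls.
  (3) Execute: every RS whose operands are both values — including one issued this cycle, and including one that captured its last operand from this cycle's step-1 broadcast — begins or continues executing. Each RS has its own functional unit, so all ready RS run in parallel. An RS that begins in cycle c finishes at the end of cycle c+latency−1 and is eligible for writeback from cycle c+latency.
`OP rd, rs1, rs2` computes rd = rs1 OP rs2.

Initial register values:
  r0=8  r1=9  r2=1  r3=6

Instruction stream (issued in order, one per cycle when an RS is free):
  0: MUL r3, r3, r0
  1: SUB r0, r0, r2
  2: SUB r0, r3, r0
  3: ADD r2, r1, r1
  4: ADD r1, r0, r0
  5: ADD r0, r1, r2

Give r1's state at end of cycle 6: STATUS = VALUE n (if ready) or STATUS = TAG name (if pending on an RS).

  c1: issue MUL r3<-Mul1  regs: r0:8,r1:9,r2:1,r3:Mul1
  c2: issue SUB r0<-Add1  regs: r0:Add1,r1:9,r2:1,r3:Mul1
  c3: issue SUB r0<-Add2  regs: r0:Add2,r1:9,r2:1,r3:Mul1
  c4: CDB Add1=7; issue ADD r2<-Add1  regs: r0:Add2,r1:9,r2:Add1,r3:Mul1
  c5: CDB Mul1=48; issue ADD r1<-Add3  regs: r0:Add2,r1:Add3,r2:Add1,r3:48
  c6: CDB Add1=18; issue ADD r0<-Add1  regs: r0:Add1,r1:Add3,r2:18,r3:48

STATUS = TAG Add3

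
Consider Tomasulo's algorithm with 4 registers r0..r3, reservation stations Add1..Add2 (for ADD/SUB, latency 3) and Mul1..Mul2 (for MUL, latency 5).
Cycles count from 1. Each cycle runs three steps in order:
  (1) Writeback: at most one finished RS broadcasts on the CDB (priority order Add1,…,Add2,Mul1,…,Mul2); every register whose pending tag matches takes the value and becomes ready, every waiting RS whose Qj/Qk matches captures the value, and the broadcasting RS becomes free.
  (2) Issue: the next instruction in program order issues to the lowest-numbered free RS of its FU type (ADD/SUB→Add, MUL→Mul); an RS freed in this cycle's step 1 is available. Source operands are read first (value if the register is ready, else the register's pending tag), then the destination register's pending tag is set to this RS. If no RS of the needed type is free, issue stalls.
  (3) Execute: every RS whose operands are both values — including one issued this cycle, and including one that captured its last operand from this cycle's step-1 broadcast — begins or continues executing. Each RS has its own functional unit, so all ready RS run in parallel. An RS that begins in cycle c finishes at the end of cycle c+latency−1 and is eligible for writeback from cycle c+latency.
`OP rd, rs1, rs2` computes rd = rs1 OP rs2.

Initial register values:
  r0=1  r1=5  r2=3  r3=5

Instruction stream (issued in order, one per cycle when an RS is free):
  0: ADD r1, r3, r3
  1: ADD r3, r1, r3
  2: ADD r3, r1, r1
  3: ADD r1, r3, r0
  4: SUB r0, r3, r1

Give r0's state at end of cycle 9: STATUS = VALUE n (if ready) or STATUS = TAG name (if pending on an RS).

STATUS = TAG Add2

  c1: issue ADD r1<-Add1  regs: r0:1,r1:Add1,r2:3,r3:5
  c2: issue ADD r3<-Add2  regs: r0:1,r1:Add1,r2:3,r3:Add2
  c3: stall  regs: r0:1,r1:Add1,r2:3,r3:Add2
  c4: CDB Add1=10; issue ADD r3<-Add1  regs: r0:1,r1:10,r2:3,r3:Add1
  c5: stall  regs: r0:1,r1:10,r2:3,r3:Add1
  c6: stall  regs: r0:1,r1:10,r2:3,r3:Add1
  c7: CDB Add1=20; issue ADD r1<-Add1  regs: r0:1,r1:Add1,r2:3,r3:20
  c8: CDB Add2=15; issue SUB r0<-Add2  regs: r0:Add2,r1:Add1,r2:3,r3:20
  c9: -  regs: r0:Add2,r1:Add1,r2:3,r3:20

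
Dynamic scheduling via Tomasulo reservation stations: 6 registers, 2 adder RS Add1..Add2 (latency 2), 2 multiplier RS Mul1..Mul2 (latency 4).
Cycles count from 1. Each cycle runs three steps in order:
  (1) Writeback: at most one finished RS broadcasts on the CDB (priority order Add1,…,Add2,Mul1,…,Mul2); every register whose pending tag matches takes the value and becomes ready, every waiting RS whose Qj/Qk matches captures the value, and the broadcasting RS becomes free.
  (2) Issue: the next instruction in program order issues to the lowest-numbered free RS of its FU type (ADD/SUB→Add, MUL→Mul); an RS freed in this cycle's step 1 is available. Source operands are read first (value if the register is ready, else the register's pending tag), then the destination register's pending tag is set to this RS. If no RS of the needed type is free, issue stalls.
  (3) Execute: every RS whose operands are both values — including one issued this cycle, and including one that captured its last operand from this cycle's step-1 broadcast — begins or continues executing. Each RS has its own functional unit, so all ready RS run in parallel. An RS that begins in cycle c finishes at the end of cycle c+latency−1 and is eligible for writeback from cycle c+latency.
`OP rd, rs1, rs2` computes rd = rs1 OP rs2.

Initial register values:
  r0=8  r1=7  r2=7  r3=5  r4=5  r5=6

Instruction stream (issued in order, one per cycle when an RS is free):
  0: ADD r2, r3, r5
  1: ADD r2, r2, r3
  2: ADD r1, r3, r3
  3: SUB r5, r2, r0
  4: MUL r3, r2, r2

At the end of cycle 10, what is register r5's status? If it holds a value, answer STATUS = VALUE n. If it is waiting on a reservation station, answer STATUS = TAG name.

STATUS = VALUE 8

c1: issue ADD r2<-Add1 | r0:8,r1:7,r2:Add1,r3:5,r4:5,r5:6
c2: issue ADD r2<-Add2 | r0:8,r1:7,r2:Add2,r3:5,r4:5,r5:6
c3: CDB Add1=11; issue ADD r1<-Add1 | r0:8,r1:Add1,r2:Add2,r3:5,r4:5,r5:6
c4: stall | r0:8,r1:Add1,r2:Add2,r3:5,r4:5,r5:6
c5: CDB Add1=10; issue SUB r5<-Add1 | r0:8,r1:10,r2:Add2,r3:5,r4:5,r5:Add1
c6: CDB Add2=16; issue MUL r3<-Mul1 | r0:8,r1:10,r2:16,r3:Mul1,r4:5,r5:Add1
c7: - | r0:8,r1:10,r2:16,r3:Mul1,r4:5,r5:Add1
c8: CDB Add1=8 | r0:8,r1:10,r2:16,r3:Mul1,r4:5,r5:8
c9: - | r0:8,r1:10,r2:16,r3:Mul1,r4:5,r5:8
c10: CDB Mul1=256 | r0:8,r1:10,r2:16,r3:256,r4:5,r5:8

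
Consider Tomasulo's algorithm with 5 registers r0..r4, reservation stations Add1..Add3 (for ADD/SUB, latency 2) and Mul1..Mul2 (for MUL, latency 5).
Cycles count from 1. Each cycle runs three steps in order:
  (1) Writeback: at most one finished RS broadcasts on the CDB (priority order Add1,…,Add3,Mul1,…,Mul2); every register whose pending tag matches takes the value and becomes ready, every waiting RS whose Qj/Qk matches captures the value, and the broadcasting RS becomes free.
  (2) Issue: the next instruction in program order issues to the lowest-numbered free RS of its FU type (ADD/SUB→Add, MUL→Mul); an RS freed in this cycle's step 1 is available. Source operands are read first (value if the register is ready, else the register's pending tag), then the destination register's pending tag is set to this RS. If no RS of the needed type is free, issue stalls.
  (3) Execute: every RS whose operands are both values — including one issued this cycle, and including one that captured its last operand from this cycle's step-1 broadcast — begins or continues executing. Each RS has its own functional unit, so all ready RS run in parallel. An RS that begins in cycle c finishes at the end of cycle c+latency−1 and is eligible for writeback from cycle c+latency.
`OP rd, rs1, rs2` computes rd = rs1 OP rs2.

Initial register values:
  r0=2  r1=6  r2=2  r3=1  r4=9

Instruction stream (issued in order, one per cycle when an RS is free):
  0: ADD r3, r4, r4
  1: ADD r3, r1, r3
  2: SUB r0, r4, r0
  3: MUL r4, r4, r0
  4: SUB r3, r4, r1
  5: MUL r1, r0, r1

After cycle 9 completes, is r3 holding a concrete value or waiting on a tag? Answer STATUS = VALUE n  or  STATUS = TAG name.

c1: issue ADD r3<-Add1 | r0:2,r1:6,r2:2,r3:Add1,r4:9
c2: issue ADD r3<-Add2 | r0:2,r1:6,r2:2,r3:Add2,r4:9
c3: CDB Add1=18; issue SUB r0<-Add1 | r0:Add1,r1:6,r2:2,r3:Add2,r4:9
c4: issue MUL r4<-Mul1 | r0:Add1,r1:6,r2:2,r3:Add2,r4:Mul1
c5: CDB Add1=7; issue SUB r3<-Add1 | r0:7,r1:6,r2:2,r3:Add1,r4:Mul1
c6: CDB Add2=24; issue MUL r1<-Mul2 | r0:7,r1:Mul2,r2:2,r3:Add1,r4:Mul1
c7: - | r0:7,r1:Mul2,r2:2,r3:Add1,r4:Mul1
c8: - | r0:7,r1:Mul2,r2:2,r3:Add1,r4:Mul1
c9: - | r0:7,r1:Mul2,r2:2,r3:Add1,r4:Mul1

STATUS = TAG Add1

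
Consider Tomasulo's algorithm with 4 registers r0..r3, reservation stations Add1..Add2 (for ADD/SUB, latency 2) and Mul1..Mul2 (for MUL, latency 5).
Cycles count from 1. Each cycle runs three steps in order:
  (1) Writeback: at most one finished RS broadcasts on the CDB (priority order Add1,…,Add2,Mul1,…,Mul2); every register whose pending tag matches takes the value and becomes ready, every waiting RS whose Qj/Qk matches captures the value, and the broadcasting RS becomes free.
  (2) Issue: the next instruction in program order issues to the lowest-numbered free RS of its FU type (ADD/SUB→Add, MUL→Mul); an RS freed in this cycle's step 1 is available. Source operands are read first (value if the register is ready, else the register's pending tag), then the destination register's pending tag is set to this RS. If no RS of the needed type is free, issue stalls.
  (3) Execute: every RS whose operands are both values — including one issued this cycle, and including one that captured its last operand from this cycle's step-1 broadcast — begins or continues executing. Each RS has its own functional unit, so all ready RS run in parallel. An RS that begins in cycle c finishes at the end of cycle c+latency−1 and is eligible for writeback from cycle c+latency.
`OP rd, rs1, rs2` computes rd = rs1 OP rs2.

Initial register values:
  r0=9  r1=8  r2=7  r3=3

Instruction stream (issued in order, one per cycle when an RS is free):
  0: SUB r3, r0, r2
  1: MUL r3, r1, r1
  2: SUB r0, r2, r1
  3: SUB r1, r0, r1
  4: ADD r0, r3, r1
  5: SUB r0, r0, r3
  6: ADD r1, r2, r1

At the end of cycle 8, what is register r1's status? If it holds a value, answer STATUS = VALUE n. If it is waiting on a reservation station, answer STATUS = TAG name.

c1: issue SUB r3<-Add1 | r0:9,r1:8,r2:7,r3:Add1
c2: issue MUL r3<-Mul1 | r0:9,r1:8,r2:7,r3:Mul1
c3: CDB Add1=2; issue SUB r0<-Add1 | r0:Add1,r1:8,r2:7,r3:Mul1
c4: issue SUB r1<-Add2 | r0:Add1,r1:Add2,r2:7,r3:Mul1
c5: CDB Add1=-1; issue ADD r0<-Add1 | r0:Add1,r1:Add2,r2:7,r3:Mul1
c6: stall | r0:Add1,r1:Add2,r2:7,r3:Mul1
c7: CDB Add2=-9; issue SUB r0<-Add2 | r0:Add2,r1:-9,r2:7,r3:Mul1
c8: CDB Mul1=64; stall | r0:Add2,r1:-9,r2:7,r3:64

STATUS = VALUE -9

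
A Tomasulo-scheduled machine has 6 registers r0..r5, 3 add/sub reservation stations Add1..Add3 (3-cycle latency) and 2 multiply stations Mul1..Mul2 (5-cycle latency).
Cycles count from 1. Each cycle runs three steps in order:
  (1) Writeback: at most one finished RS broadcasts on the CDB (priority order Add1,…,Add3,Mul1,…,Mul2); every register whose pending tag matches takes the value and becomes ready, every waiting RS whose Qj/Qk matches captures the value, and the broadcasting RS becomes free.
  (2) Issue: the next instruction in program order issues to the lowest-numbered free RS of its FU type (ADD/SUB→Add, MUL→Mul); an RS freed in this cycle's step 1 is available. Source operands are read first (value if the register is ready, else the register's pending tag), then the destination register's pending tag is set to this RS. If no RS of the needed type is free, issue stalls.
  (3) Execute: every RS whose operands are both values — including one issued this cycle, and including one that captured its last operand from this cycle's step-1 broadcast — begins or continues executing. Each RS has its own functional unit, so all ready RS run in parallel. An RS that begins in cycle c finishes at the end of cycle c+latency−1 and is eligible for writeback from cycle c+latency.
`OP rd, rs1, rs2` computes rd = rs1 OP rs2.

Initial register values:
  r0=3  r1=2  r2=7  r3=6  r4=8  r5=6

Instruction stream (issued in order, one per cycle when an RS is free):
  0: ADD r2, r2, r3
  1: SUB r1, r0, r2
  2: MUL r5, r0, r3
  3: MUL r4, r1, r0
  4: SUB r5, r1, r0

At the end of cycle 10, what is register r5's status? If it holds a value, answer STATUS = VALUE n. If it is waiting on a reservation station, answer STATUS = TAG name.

cycle 1: issue ADD r2<-Add1 // r0:3,r1:2,r2:Add1,r3:6,r4:8,r5:6
cycle 2: issue SUB r1<-Add2 // r0:3,r1:Add2,r2:Add1,r3:6,r4:8,r5:6
cycle 3: issue MUL r5<-Mul1 // r0:3,r1:Add2,r2:Add1,r3:6,r4:8,r5:Mul1
cycle 4: CDB Add1=13; issue MUL r4<-Mul2 // r0:3,r1:Add2,r2:13,r3:6,r4:Mul2,r5:Mul1
cycle 5: issue SUB r5<-Add1 // r0:3,r1:Add2,r2:13,r3:6,r4:Mul2,r5:Add1
cycle 6: - // r0:3,r1:Add2,r2:13,r3:6,r4:Mul2,r5:Add1
cycle 7: CDB Add2=-10 // r0:3,r1:-10,r2:13,r3:6,r4:Mul2,r5:Add1
cycle 8: CDB Mul1=18 // r0:3,r1:-10,r2:13,r3:6,r4:Mul2,r5:Add1
cycle 9: - // r0:3,r1:-10,r2:13,r3:6,r4:Mul2,r5:Add1
cycle 10: CDB Add1=-13 // r0:3,r1:-10,r2:13,r3:6,r4:Mul2,r5:-13

STATUS = VALUE -13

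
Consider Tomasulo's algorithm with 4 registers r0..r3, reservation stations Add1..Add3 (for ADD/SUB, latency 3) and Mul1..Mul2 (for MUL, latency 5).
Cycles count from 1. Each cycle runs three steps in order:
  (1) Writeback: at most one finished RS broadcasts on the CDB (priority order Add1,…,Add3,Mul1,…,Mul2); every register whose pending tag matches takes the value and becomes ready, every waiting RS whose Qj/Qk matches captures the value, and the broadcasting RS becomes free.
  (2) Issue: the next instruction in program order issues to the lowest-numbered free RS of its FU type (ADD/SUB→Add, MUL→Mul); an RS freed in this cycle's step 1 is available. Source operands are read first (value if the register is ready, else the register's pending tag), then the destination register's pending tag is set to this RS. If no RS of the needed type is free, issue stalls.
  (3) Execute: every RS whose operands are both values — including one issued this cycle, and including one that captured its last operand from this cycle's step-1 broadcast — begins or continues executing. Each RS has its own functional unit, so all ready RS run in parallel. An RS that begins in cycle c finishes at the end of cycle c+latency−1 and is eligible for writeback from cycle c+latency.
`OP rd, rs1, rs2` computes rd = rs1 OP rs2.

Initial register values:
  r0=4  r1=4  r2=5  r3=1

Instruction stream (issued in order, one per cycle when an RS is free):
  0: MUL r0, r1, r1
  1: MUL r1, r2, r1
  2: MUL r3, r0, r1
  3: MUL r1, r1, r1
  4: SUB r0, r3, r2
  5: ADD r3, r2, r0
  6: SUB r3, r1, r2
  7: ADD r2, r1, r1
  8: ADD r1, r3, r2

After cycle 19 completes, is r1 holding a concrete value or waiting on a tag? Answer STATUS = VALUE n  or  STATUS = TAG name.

STATUS = TAG Add3

cycle 1: issue MUL r0<-Mul1 // r0:Mul1,r1:4,r2:5,r3:1
cycle 2: issue MUL r1<-Mul2 // r0:Mul1,r1:Mul2,r2:5,r3:1
cycle 3: stall // r0:Mul1,r1:Mul2,r2:5,r3:1
cycle 4: stall // r0:Mul1,r1:Mul2,r2:5,r3:1
cycle 5: stall // r0:Mul1,r1:Mul2,r2:5,r3:1
cycle 6: CDB Mul1=16; issue MUL r3<-Mul1 // r0:16,r1:Mul2,r2:5,r3:Mul1
cycle 7: CDB Mul2=20; issue MUL r1<-Mul2 // r0:16,r1:Mul2,r2:5,r3:Mul1
cycle 8: issue SUB r0<-Add1 // r0:Add1,r1:Mul2,r2:5,r3:Mul1
cycle 9: issue ADD r3<-Add2 // r0:Add1,r1:Mul2,r2:5,r3:Add2
cycle 10: issue SUB r3<-Add3 // r0:Add1,r1:Mul2,r2:5,r3:Add3
cycle 11: stall // r0:Add1,r1:Mul2,r2:5,r3:Add3
cycle 12: CDB Mul1=320; stall // r0:Add1,r1:Mul2,r2:5,r3:Add3
cycle 13: CDB Mul2=400; stall // r0:Add1,r1:400,r2:5,r3:Add3
cycle 14: stall // r0:Add1,r1:400,r2:5,r3:Add3
cycle 15: CDB Add1=315; issue ADD r2<-Add1 // r0:315,r1:400,r2:Add1,r3:Add3
cycle 16: CDB Add3=395; issue ADD r1<-Add3 // r0:315,r1:Add3,r2:Add1,r3:395
cycle 17: - // r0:315,r1:Add3,r2:Add1,r3:395
cycle 18: CDB Add1=800 // r0:315,r1:Add3,r2:800,r3:395
cycle 19: CDB Add2=320 // r0:315,r1:Add3,r2:800,r3:395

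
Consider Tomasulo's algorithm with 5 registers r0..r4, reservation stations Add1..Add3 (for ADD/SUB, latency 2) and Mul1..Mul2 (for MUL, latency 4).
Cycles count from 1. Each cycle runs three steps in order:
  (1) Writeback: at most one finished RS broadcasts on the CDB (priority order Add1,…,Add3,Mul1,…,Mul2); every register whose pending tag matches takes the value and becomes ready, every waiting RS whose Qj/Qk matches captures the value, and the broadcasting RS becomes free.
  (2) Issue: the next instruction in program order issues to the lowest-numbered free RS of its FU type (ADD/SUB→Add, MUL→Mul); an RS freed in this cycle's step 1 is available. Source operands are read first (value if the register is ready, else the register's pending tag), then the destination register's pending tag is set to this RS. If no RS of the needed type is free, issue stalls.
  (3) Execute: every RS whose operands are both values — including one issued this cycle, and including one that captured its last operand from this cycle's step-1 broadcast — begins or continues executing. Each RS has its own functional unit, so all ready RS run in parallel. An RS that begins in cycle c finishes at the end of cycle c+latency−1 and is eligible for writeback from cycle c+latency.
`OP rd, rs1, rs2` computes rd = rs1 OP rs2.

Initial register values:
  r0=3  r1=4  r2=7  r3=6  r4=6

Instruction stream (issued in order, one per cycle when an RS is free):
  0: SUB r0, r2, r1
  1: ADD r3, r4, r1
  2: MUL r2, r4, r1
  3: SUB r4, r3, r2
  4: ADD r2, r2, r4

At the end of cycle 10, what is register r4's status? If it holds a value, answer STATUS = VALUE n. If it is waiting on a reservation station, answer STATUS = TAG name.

  c1: issue SUB r0<-Add1  regs: r0:Add1,r1:4,r2:7,r3:6,r4:6
  c2: issue ADD r3<-Add2  regs: r0:Add1,r1:4,r2:7,r3:Add2,r4:6
  c3: CDB Add1=3; issue MUL r2<-Mul1  regs: r0:3,r1:4,r2:Mul1,r3:Add2,r4:6
  c4: CDB Add2=10; issue SUB r4<-Add1  regs: r0:3,r1:4,r2:Mul1,r3:10,r4:Add1
  c5: issue ADD r2<-Add2  regs: r0:3,r1:4,r2:Add2,r3:10,r4:Add1
  c6: -  regs: r0:3,r1:4,r2:Add2,r3:10,r4:Add1
  c7: CDB Mul1=24  regs: r0:3,r1:4,r2:Add2,r3:10,r4:Add1
  c8: -  regs: r0:3,r1:4,r2:Add2,r3:10,r4:Add1
  c9: CDB Add1=-14  regs: r0:3,r1:4,r2:Add2,r3:10,r4:-14
  c10: -  regs: r0:3,r1:4,r2:Add2,r3:10,r4:-14

STATUS = VALUE -14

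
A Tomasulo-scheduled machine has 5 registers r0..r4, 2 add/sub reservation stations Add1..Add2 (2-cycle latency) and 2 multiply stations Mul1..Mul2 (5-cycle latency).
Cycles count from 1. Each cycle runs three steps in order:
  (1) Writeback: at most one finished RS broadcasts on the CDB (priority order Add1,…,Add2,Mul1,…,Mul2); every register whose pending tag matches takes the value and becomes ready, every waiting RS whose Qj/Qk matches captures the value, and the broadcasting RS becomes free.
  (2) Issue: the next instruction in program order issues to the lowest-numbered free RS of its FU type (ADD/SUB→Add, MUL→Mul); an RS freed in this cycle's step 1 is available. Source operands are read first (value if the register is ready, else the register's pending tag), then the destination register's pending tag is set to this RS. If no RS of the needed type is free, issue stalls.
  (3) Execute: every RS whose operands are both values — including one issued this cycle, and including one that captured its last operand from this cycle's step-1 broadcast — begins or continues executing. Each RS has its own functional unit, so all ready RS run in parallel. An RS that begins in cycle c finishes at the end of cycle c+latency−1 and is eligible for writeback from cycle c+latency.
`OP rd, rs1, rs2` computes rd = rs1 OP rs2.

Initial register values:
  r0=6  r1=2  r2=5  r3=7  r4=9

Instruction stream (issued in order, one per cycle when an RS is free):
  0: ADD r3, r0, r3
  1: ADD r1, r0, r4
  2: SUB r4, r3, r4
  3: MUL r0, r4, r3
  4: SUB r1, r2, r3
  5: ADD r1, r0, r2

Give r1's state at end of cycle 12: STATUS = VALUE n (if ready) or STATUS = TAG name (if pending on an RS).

  c1: issue ADD r3<-Add1  regs: r0:6,r1:2,r2:5,r3:Add1,r4:9
  c2: issue ADD r1<-Add2  regs: r0:6,r1:Add2,r2:5,r3:Add1,r4:9
  c3: CDB Add1=13; issue SUB r4<-Add1  regs: r0:6,r1:Add2,r2:5,r3:13,r4:Add1
  c4: CDB Add2=15; issue MUL r0<-Mul1  regs: r0:Mul1,r1:15,r2:5,r3:13,r4:Add1
  c5: CDB Add1=4; issue SUB r1<-Add1  regs: r0:Mul1,r1:Add1,r2:5,r3:13,r4:4
  c6: issue ADD r1<-Add2  regs: r0:Mul1,r1:Add2,r2:5,r3:13,r4:4
  c7: CDB Add1=-8  regs: r0:Mul1,r1:Add2,r2:5,r3:13,r4:4
  c8: -  regs: r0:Mul1,r1:Add2,r2:5,r3:13,r4:4
  c9: -  regs: r0:Mul1,r1:Add2,r2:5,r3:13,r4:4
  c10: CDB Mul1=52  regs: r0:52,r1:Add2,r2:5,r3:13,r4:4
  c11: -  regs: r0:52,r1:Add2,r2:5,r3:13,r4:4
  c12: CDB Add2=57  regs: r0:52,r1:57,r2:5,r3:13,r4:4

STATUS = VALUE 57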